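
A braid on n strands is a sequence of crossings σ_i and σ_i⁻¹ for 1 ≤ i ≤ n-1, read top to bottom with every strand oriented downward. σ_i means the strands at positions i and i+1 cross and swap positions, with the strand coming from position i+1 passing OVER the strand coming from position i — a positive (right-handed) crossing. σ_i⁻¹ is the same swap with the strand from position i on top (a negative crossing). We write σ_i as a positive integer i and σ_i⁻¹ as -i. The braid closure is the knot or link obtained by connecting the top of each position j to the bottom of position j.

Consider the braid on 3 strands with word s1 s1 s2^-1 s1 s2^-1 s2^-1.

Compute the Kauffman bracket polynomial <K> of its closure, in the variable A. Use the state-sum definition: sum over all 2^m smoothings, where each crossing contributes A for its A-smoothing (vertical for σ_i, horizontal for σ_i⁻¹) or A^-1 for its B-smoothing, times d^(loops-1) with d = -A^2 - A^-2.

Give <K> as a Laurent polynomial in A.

Braid: s1 s1 s2^-1 s1 s2^-1 s2^-1 on 3 strands, 6 crossings.
Writhe w = (#positive) - (#negative) = 3 - 3 = 0.
Computing the Kauffman bracket via state sum. There are 2^6 = 64 states.
For each crossing: s=0 is the vertical smoothing, s=1 horizontal. Crossing k contributes A^(sign_k * (1 - 2*s_k)); loop factor d = -A^2 - A^-2.
Tabulate the states by total A-exponent and number of loops L (A-exp: L × count):
  A^6: L=4 ×1
  A^4: L=3 ×6
  A^2: L=2 ×14, L=4 ×1
  A^0: L=1 ×13, L=3 ×7
  A^-2: L=2 ×14, L=4 ×1
  A^-4: L=3 ×6
  A^-6: L=4 ×1
Each group contributes A^e * Σ count * d^(L-1):
Powers of d = -A^2 - A^-2: d^2 = A^4 + 2 + A^-4; d^3 = -A^6 - 3*A^2 - 3*A^-2 - A^-6.
  A^6 * (d^3) = -A^12 - 3*A^8 - 3*A^4 - 1
  A^4 * (6*d^2) = 6*A^8 + 12*A^4 + 6
  A^2 * (14*d + d^3) = -A^8 - 17*A^4 - 17 - A^-4
  A^0 * (13 + 7*d^2) = 7*A^4 + 27 + 7*A^-4
  A^-2 * (14*d + d^3) = -A^4 - 17 - 17*A^-4 - A^-8
  A^-4 * (6*d^2) = 6 + 12*A^-4 + 6*A^-8
  A^-6 * (d^3) = -1 - 3*A^-4 - 3*A^-8 - A^-12
Summing the groups: <K> = -A^12 + 2*A^8 - 2*A^4 + 3 - 2*A^-4 + 2*A^-8 - A^-12

Answer: -A^12 + 2*A^8 - 2*A^4 + 3 - 2*A^-4 + 2*A^-8 - A^-12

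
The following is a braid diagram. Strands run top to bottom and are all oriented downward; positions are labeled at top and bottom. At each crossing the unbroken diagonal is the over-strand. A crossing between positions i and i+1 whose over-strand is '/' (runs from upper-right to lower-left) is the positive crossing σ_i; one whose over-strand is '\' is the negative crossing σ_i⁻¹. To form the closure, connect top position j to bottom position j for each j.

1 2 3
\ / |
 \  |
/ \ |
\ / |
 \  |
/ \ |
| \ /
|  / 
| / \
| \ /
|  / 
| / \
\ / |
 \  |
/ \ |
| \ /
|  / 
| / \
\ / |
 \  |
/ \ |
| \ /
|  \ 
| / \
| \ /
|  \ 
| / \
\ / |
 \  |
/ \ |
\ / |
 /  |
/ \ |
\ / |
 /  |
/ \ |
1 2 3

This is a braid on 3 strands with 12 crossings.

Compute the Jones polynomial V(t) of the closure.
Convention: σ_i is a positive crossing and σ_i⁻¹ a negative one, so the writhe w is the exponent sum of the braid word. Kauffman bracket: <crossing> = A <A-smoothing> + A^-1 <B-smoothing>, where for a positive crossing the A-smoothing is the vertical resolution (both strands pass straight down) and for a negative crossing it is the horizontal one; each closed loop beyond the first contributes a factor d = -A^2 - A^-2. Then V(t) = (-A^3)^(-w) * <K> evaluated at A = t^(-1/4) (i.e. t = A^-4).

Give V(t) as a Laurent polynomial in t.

-t + 2 - t^-1 + 2*t^-2 - t^-3 + t^-4 - t^-5

Derivation:
Reading the diagram top to bottom ('/'-over between positions i,i+1 = s_i, '\'-over = s_i^-1): braid word = s1^-1 s1^-1 s2 s2 s1^-1 s2 s1^-1 s2^-1 s2^-1 s1^-1 s1 s1.
The presented braid s1^-1 s1^-1 s2 s2 s1^-1 s2 s1^-1 s2^-1 s2^-1 s1^-1 s1 s1 on 3 strands reduces by inverse Markov moves (closure unchanged at each step):
  Deconjugate: the word is γ·β·γ⁻¹ with γ = s1^-1 s1^-1 (prefix) and γ⁻¹ = s1 s1 (suffix); strip both.
Reduced to β = s2 s2 s1^-1 s2 s1^-1 s2^-1 s2^-1 s1^-1 on 3 strands, 8 crossings.
Compute on β:
Braid: s2 s2 s1^-1 s2 s1^-1 s2^-1 s2^-1 s1^-1 on 3 strands, 8 crossings.
Writhe w = (#positive) - (#negative) = 3 - 5 = -2.
Enumerate smoothing states for the bracket polynomial. There are 2^8 = 256 states.
Each crossing splits two ways (0=vertical, 1=horizontal). The state's weight is A^(#A-smoothings - #B-smoothings) * d^(loops - 1).
Tabulate the states by total A-exponent and number of loops L (A-exp: L × count):
  A^8: L=4 ×1
  A^6: L=3 ×8
  A^4: L=2 ×23, L=4 ×5
  A^2: L=1 ×22, L=3 ×33, L=5 ×1
  A^0: L=2 ×52, L=4 ×18
  A^-2: L=1 ×13, L=3 ×37, L=5 ×6
  A^-4: L=2 ×14, L=4 ×13, L=6 ×1
  A^-6: L=3 ×6, L=5 ×2
  A^-8: L=4 ×1
Each group contributes A^e * Σ count * d^(L-1):
Powers of d = -A^2 - A^-2: d^2 = A^4 + 2 + A^-4; d^3 = -A^6 - 3*A^2 - 3*A^-2 - A^-6; d^4 = A^8 + 4*A^4 + 6 + 4*A^-4 + A^-8; d^5 = -A^10 - 5*A^6 - 10*A^2 - 10*A^-2 - 5*A^-6 - A^-10.
  A^8 * (d^3) = -A^14 - 3*A^10 - 3*A^6 - A^2
  A^6 * (8*d^2) = 8*A^10 + 16*A^6 + 8*A^2
  A^4 * (23*d + 5*d^3) = -5*A^10 - 38*A^6 - 38*A^2 - 5*A^-2
  A^2 * (22 + 33*d^2 + d^4) = A^10 + 37*A^6 + 94*A^2 + 37*A^-2 + A^-6
  A^0 * (52*d + 18*d^3) = -18*A^6 - 106*A^2 - 106*A^-2 - 18*A^-6
  A^-2 * (13 + 37*d^2 + 6*d^4) = 6*A^6 + 61*A^2 + 123*A^-2 + 61*A^-6 + 6*A^-10
  A^-4 * (14*d + 13*d^3 + d^5) = -A^6 - 18*A^2 - 63*A^-2 - 63*A^-6 - 18*A^-10 - A^-14
  A^-6 * (6*d^2 + 2*d^4) = 2*A^2 + 14*A^-2 + 24*A^-6 + 14*A^-10 + 2*A^-14
  A^-8 * (d^3) = -A^-2 - 3*A^-6 - 3*A^-10 - A^-14
Summing the groups: <K> = -A^14 + A^10 - A^6 + 2*A^2 - A^-2 + 2*A^-6 - A^-10
Normalise by the writhe: (-A^3)^(-w) = (-A^3)^(2) = A^6, so f(A) = A^6 * <K> = -A^20 + A^16 - A^12 + 2*A^8 - A^4 + 2 - A^-4.
Substitute A = t^(-1/4), i.e. A^e → t^(-e/4): V(t) = -t + 2 - t^-1 + 2*t^-2 - t^-3 + t^-4 - t^-5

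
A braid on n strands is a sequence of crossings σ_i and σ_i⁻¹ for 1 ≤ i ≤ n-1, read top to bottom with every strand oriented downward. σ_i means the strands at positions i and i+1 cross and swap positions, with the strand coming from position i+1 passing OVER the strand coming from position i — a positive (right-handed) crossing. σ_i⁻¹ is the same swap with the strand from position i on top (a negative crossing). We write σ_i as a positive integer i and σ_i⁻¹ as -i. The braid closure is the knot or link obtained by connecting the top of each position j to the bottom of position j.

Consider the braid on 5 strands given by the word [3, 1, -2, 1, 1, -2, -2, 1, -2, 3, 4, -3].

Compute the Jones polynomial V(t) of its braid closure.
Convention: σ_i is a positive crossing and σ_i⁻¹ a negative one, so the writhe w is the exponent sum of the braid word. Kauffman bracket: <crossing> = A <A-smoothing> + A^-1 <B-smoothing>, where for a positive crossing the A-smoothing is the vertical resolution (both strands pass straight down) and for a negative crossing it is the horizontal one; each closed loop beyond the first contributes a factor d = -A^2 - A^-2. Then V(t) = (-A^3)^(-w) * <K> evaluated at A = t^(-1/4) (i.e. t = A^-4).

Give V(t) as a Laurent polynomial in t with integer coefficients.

The presented braid s3 s1 s2^-1 s1 s1 s2^-1 s2^-1 s1 s2^-1 s3 s4 s3^-1 on 5 strands reduces by inverse Markov moves (closure unchanged at each step):
  Deconjugate: the word is γ·β·γ⁻¹ with γ = s3 (prefix) and γ⁻¹ = s3^-1 (suffix); strip both.
  Destabilize: the word has the form β·s4 where s4 occurs only as the final letter (β ∈ B_4); drop it and the last strand → 4 strands.
  Destabilize: the word has the form β·s3 where s3 occurs only as the final letter (β ∈ B_3); drop it and the last strand → 3 strands.
Reduced to β = s1 s2^-1 s1 s1 s2^-1 s2^-1 s1 s2^-1 on 3 strands, 8 crossings.
Compute on β:
Braid: s1 s2^-1 s1 s1 s2^-1 s2^-1 s1 s2^-1 on 3 strands, 8 crossings.
Writhe w = (#positive) - (#negative) = 4 - 4 = 0.
Enumerate smoothing states for the bracket polynomial. There are 2^8 = 256 states.
Each crossing splits two ways (0=vertical, 1=horizontal). The state's weight is A^(#A-smoothings - #B-smoothings) * d^(loops - 1).
Tabulate the states by total A-exponent and number of loops L (A-exp: L × count):
  A^8: L=5 ×1
  A^6: L=4 ×8
  A^4: L=3 ×27, L=5 ×1
  A^2: L=2 ×47, L=4 ×9
  A^0: L=1 ×37, L=3 ×32, L=5 ×1
  A^-2: L=2 ×47, L=4 ×9
  A^-4: L=3 ×27, L=5 ×1
  A^-6: L=4 ×8
  A^-8: L=5 ×1
Each group contributes A^e * Σ count * d^(L-1):
Powers of d = -A^2 - A^-2: d^2 = A^4 + 2 + A^-4; d^3 = -A^6 - 3*A^2 - 3*A^-2 - A^-6; d^4 = A^8 + 4*A^4 + 6 + 4*A^-4 + A^-8.
  A^8 * (d^4) = A^16 + 4*A^12 + 6*A^8 + 4*A^4 + 1
  A^6 * (8*d^3) = -8*A^12 - 24*A^8 - 24*A^4 - 8
  A^4 * (27*d^2 + d^4) = A^12 + 31*A^8 + 60*A^4 + 31 + A^-4
  A^2 * (47*d + 9*d^3) = -9*A^8 - 74*A^4 - 74 - 9*A^-4
  A^0 * (37 + 32*d^2 + d^4) = A^8 + 36*A^4 + 107 + 36*A^-4 + A^-8
  A^-2 * (47*d + 9*d^3) = -9*A^4 - 74 - 74*A^-4 - 9*A^-8
  A^-4 * (27*d^2 + d^4) = A^4 + 31 + 60*A^-4 + 31*A^-8 + A^-12
  A^-6 * (8*d^3) = -8 - 24*A^-4 - 24*A^-8 - 8*A^-12
  A^-8 * (d^4) = 1 + 4*A^-4 + 6*A^-8 + 4*A^-12 + A^-16
Summing the groups: <K> = A^16 - 3*A^12 + 5*A^8 - 6*A^4 + 7 - 6*A^-4 + 5*A^-8 - 3*A^-12 + A^-16
Normalise by the writhe: (-A^3)^(-w) = (-A^3)^(0) = 1, so f(A) = 1 * <K> = A^16 - 3*A^12 + 5*A^8 - 6*A^4 + 7 - 6*A^-4 + 5*A^-8 - 3*A^-12 + A^-16.
Substitute A = t^(-1/4), i.e. A^e → t^(-e/4): V(t) = t^4 - 3*t^3 + 5*t^2 - 6*t + 7 - 6*t^-1 + 5*t^-2 - 3*t^-3 + t^-4

Answer: t^4 - 3*t^3 + 5*t^2 - 6*t + 7 - 6*t^-1 + 5*t^-2 - 3*t^-3 + t^-4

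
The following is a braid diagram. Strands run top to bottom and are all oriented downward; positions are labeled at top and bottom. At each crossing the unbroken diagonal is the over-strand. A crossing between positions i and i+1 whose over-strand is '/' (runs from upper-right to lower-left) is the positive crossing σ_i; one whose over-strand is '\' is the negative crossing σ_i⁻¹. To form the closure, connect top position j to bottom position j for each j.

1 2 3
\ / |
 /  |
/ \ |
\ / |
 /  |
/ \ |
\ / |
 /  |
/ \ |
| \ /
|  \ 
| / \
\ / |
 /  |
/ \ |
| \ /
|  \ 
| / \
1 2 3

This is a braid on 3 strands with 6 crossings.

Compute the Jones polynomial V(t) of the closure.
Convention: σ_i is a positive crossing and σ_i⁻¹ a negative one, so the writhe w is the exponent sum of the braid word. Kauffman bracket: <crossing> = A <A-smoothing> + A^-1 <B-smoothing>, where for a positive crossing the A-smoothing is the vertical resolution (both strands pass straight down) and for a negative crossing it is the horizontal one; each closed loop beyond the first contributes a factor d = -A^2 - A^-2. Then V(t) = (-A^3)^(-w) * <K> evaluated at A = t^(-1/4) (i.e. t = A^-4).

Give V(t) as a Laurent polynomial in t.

Reading the diagram top to bottom ('/'-over between positions i,i+1 = s_i, '\'-over = s_i^-1): braid word = s1 s1 s1 s2^-1 s1 s2^-1.
Braid: s1 s1 s1 s2^-1 s1 s2^-1 on 3 strands, 6 crossings.
Writhe w = (#positive) - (#negative) = 4 - 2 = 2.
Enumerate smoothing states for the bracket polynomial. There are 2^6 = 64 states.
For each crossing: s=0 is the vertical smoothing, s=1 horizontal. Crossing k contributes A^(sign_k * (1 - 2*s_k)); loop factor d = -A^2 - A^-2.
Tabulate the states by total A-exponent and number of loops L (A-exp: L × count):
  A^6: L=3 ×1
  A^4: L=2 ×6
  A^2: L=1 ×11, L=3 ×4
  A^0: L=2 ×19, L=4 ×1
  A^-2: L=3 ×15
  A^-4: L=4 ×6
  A^-6: L=5 ×1
Each group contributes A^e * Σ count * d^(L-1):
Powers of d = -A^2 - A^-2: d^2 = A^4 + 2 + A^-4; d^3 = -A^6 - 3*A^2 - 3*A^-2 - A^-6; d^4 = A^8 + 4*A^4 + 6 + 4*A^-4 + A^-8.
  A^6 * (d^2) = A^10 + 2*A^6 + A^2
  A^4 * (6*d) = -6*A^6 - 6*A^2
  A^2 * (11 + 4*d^2) = 4*A^6 + 19*A^2 + 4*A^-2
  A^0 * (19*d + d^3) = -A^6 - 22*A^2 - 22*A^-2 - A^-6
  A^-2 * (15*d^2) = 15*A^2 + 30*A^-2 + 15*A^-6
  A^-4 * (6*d^3) = -6*A^2 - 18*A^-2 - 18*A^-6 - 6*A^-10
  A^-6 * (d^4) = A^2 + 4*A^-2 + 6*A^-6 + 4*A^-10 + A^-14
Summing the groups: <K> = A^10 - A^6 + 2*A^2 - 2*A^-2 + 2*A^-6 - 2*A^-10 + A^-14
Normalise by the writhe: (-A^3)^(-w) = (-A^3)^(-2) = A^-6, so f(A) = A^-6 * <K> = A^4 - 1 + 2*A^-4 - 2*A^-8 + 2*A^-12 - 2*A^-16 + A^-20.
Substitute A = t^(-1/4), i.e. A^e → t^(-e/4): V(t) = t^5 - 2*t^4 + 2*t^3 - 2*t^2 + 2*t - 1 + t^-1

Answer: t^5 - 2*t^4 + 2*t^3 - 2*t^2 + 2*t - 1 + t^-1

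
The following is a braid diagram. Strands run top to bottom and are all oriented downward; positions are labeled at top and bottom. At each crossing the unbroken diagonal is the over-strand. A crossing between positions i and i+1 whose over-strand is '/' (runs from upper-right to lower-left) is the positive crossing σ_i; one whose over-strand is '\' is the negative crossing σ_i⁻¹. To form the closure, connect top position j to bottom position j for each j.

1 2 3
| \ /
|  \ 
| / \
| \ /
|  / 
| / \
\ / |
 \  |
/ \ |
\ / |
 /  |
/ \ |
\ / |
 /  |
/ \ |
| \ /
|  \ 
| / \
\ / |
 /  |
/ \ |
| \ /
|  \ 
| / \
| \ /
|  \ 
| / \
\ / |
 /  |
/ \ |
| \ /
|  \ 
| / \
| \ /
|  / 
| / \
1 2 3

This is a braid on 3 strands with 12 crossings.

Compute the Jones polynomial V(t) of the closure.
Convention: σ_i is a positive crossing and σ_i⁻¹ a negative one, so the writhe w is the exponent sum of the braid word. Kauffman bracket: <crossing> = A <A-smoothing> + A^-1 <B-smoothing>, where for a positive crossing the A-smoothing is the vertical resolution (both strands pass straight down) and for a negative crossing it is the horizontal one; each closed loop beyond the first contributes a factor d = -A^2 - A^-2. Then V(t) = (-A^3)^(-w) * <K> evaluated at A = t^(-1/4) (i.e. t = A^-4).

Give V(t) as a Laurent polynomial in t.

-t^3 + 2*t^2 - 2*t + 3 - 2*t^-1 + 2*t^-2 - t^-3

Derivation:
Reading the diagram top to bottom ('/'-over between positions i,i+1 = s_i, '\'-over = s_i^-1): braid word = s2^-1 s2 s1^-1 s1 s1 s2^-1 s1 s2^-1 s2^-1 s1 s2^-1 s2.
The presented braid s2^-1 s2 s1^-1 s1 s1 s2^-1 s1 s2^-1 s2^-1 s1 s2^-1 s2 on 3 strands reduces by inverse Markov moves (closure unchanged at each step):
  Deconjugate: the word is γ·β·γ⁻¹ with γ = s2^-1 (prefix) and γ⁻¹ = s2 (suffix); strip both.
  Deconjugate: the word is γ·β·γ⁻¹ with γ = s2 (prefix) and γ⁻¹ = s2^-1 (suffix); strip both.
  Deconjugate: the word is γ·β·γ⁻¹ with γ = s1^-1 (prefix) and γ⁻¹ = s1 (suffix); strip both.
Reduced to β = s1 s1 s2^-1 s1 s2^-1 s2^-1 on 3 strands, 6 crossings.
Compute on β:
Braid: s1 s1 s2^-1 s1 s2^-1 s2^-1 on 3 strands, 6 crossings.
Writhe w = (#positive) - (#negative) = 3 - 3 = 0.
Enumerate smoothing states for the bracket polynomial. There are 2^6 = 64 states.
Each crossing splits two ways (0=vertical, 1=horizontal). The state's weight is A^(#A-smoothings - #B-smoothings) * d^(loops - 1).
Tabulate the states by total A-exponent and number of loops L (A-exp: L × count):
  A^6: L=4 ×1
  A^4: L=3 ×6
  A^2: L=2 ×14, L=4 ×1
  A^0: L=1 ×13, L=3 ×7
  A^-2: L=2 ×14, L=4 ×1
  A^-4: L=3 ×6
  A^-6: L=4 ×1
Each group contributes A^e * Σ count * d^(L-1):
Powers of d = -A^2 - A^-2: d^2 = A^4 + 2 + A^-4; d^3 = -A^6 - 3*A^2 - 3*A^-2 - A^-6.
  A^6 * (d^3) = -A^12 - 3*A^8 - 3*A^4 - 1
  A^4 * (6*d^2) = 6*A^8 + 12*A^4 + 6
  A^2 * (14*d + d^3) = -A^8 - 17*A^4 - 17 - A^-4
  A^0 * (13 + 7*d^2) = 7*A^4 + 27 + 7*A^-4
  A^-2 * (14*d + d^3) = -A^4 - 17 - 17*A^-4 - A^-8
  A^-4 * (6*d^2) = 6 + 12*A^-4 + 6*A^-8
  A^-6 * (d^3) = -1 - 3*A^-4 - 3*A^-8 - A^-12
Summing the groups: <K> = -A^12 + 2*A^8 - 2*A^4 + 3 - 2*A^-4 + 2*A^-8 - A^-12
Normalise by the writhe: (-A^3)^(-w) = (-A^3)^(0) = 1, so f(A) = 1 * <K> = -A^12 + 2*A^8 - 2*A^4 + 3 - 2*A^-4 + 2*A^-8 - A^-12.
Substitute A = t^(-1/4), i.e. A^e → t^(-e/4): V(t) = -t^3 + 2*t^2 - 2*t + 3 - 2*t^-1 + 2*t^-2 - t^-3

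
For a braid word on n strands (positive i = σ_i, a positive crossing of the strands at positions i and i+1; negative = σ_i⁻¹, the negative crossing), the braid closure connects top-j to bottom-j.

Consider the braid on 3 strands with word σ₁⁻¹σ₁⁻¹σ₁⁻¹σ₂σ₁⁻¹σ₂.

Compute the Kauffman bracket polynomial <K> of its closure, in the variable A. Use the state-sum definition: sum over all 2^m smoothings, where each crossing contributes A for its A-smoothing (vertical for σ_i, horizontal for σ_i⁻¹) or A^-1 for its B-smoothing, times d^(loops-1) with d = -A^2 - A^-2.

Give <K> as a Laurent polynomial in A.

Braid: s1^-1 s1^-1 s1^-1 s2 s1^-1 s2 on 3 strands, 6 crossings.
Writhe w = (#positive) - (#negative) = 2 - 4 = -2.
State-sum expansion of <K>. There are 2^6 = 64 states.
Smooth each crossing (0=||, 1=⌣⌢); contribution A^(Σ sign_k(1-2s_k)) * d^(L-1).
Tabulate the states by total A-exponent and number of loops L (A-exp: L × count):
  A^6: L=5 ×1
  A^4: L=4 ×6
  A^2: L=3 ×15
  A^0: L=2 ×19, L=4 ×1
  A^-2: L=1 ×11, L=3 ×4
  A^-4: L=2 ×6
  A^-6: L=3 ×1
Each group contributes A^e * Σ count * d^(L-1):
Powers of d = -A^2 - A^-2: d^2 = A^4 + 2 + A^-4; d^3 = -A^6 - 3*A^2 - 3*A^-2 - A^-6; d^4 = A^8 + 4*A^4 + 6 + 4*A^-4 + A^-8.
  A^6 * (d^4) = A^14 + 4*A^10 + 6*A^6 + 4*A^2 + A^-2
  A^4 * (6*d^3) = -6*A^10 - 18*A^6 - 18*A^2 - 6*A^-2
  A^2 * (15*d^2) = 15*A^6 + 30*A^2 + 15*A^-2
  A^0 * (19*d + d^3) = -A^6 - 22*A^2 - 22*A^-2 - A^-6
  A^-2 * (11 + 4*d^2) = 4*A^2 + 19*A^-2 + 4*A^-6
  A^-4 * (6*d) = -6*A^-2 - 6*A^-6
  A^-6 * (d^2) = A^-2 + 2*A^-6 + A^-10
Summing the groups: <K> = A^14 - 2*A^10 + 2*A^6 - 2*A^2 + 2*A^-2 - A^-6 + A^-10

Answer: A^14 - 2*A^10 + 2*A^6 - 2*A^2 + 2*A^-2 - A^-6 + A^-10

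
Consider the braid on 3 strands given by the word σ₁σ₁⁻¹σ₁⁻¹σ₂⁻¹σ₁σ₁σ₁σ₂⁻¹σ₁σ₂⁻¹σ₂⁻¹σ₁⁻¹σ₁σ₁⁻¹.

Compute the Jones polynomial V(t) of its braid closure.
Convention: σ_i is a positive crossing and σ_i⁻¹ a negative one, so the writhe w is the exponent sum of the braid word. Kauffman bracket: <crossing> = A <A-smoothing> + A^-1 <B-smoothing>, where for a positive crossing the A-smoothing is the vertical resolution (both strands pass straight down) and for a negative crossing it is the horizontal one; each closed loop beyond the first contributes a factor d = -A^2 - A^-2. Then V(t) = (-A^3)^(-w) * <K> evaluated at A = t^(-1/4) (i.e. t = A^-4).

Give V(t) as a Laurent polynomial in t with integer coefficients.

t^2 - 2*t + 3 - 3*t^-1 + 4*t^-2 - 3*t^-3 + 2*t^-4 - 2*t^-5 + t^-6

Derivation:
The presented braid s1 s1^-1 s1^-1 s2^-1 s1 s1 s1 s2^-1 s1 s2^-1 s2^-1 s1^-1 s1 s1^-1 on 3 strands reduces by inverse Markov moves (closure unchanged at each step):
  Deconjugate: the word is γ·β·γ⁻¹ with γ = s1 s1^-1 (prefix) and γ⁻¹ = s1 s1^-1 (suffix); strip both.
Reduced to β = s1^-1 s2^-1 s1 s1 s1 s2^-1 s1 s2^-1 s2^-1 s1^-1 on 3 strands, 10 crossings.
Compute on β:
Braid: s1^-1 s2^-1 s1 s1 s1 s2^-1 s1 s2^-1 s2^-1 s1^-1 on 3 strands, 10 crossings.
Writhe w = (#positive) - (#negative) = 4 - 6 = -2.
Enumerate smoothing states for the bracket polynomial. There are 2^10 = 1024 states.
Smooth each crossing (0=||, 1=⌣⌢); contribution A^(Σ sign_k(1-2s_k)) * d^(L-1).
Tabulate the states by total A-exponent and number of loops L (A-exp: L × count):
  A^10: L=5 ×1
  A^8: L=4 ×10
  A^6: L=3 ×38, L=5 ×7
  A^4: L=2 ×67, L=4 ×49, L=6 ×4
  A^2: L=1 ×46, L=3 ×130, L=5 ×33, L=7 ×1
  A^0: L=2 ×131, L=4 ×110, L=6 ×11
  A^-2: L=1 ×25, L=3 ×133, L=5 ×51, L=7 ×1
  A^-4: L=2 ×37, L=4 ×72, L=6 ×11
  A^-6: L=3 ×25, L=5 ×19, L=7 ×1
  A^-8: L=4 ×8, L=6 ×2
  A^-10: L=5 ×1
Each group contributes A^e * Σ count * d^(L-1):
Powers of d = -A^2 - A^-2: d^2 = A^4 + 2 + A^-4; d^3 = -A^6 - 3*A^2 - 3*A^-2 - A^-6; d^4 = A^8 + 4*A^4 + 6 + 4*A^-4 + A^-8; d^5 = -A^10 - 5*A^6 - 10*A^2 - 10*A^-2 - 5*A^-6 - A^-10; d^6 = A^12 + 6*A^8 + 15*A^4 + 20 + 15*A^-4 + 6*A^-8 + A^-12.
  A^10 * (d^4) = A^18 + 4*A^14 + 6*A^10 + 4*A^6 + A^2
  A^8 * (10*d^3) = -10*A^14 - 30*A^10 - 30*A^6 - 10*A^2
  A^6 * (38*d^2 + 7*d^4) = 7*A^14 + 66*A^10 + 118*A^6 + 66*A^2 + 7*A^-2
  A^4 * (67*d + 49*d^3 + 4*d^5) = -4*A^14 - 69*A^10 - 254*A^6 - 254*A^2 - 69*A^-2 - 4*A^-6
  A^2 * (46 + 130*d^2 + 33*d^4 + d^6) = A^14 + 39*A^10 + 277*A^6 + 524*A^2 + 277*A^-2 + 39*A^-6 + A^-10
  A^0 * (131*d + 110*d^3 + 11*d^5) = -11*A^10 - 165*A^6 - 571*A^2 - 571*A^-2 - 165*A^-6 - 11*A^-10
  A^-2 * (25 + 133*d^2 + 51*d^4 + d^6) = A^10 + 57*A^6 + 352*A^2 + 617*A^-2 + 352*A^-6 + 57*A^-10 + A^-14
  A^-4 * (37*d + 72*d^3 + 11*d^5) = -11*A^6 - 127*A^2 - 363*A^-2 - 363*A^-6 - 127*A^-10 - 11*A^-14
  A^-6 * (25*d^2 + 19*d^4 + d^6) = A^6 + 25*A^2 + 116*A^-2 + 184*A^-6 + 116*A^-10 + 25*A^-14 + A^-18
  A^-8 * (8*d^3 + 2*d^5) = -2*A^2 - 18*A^-2 - 44*A^-6 - 44*A^-10 - 18*A^-14 - 2*A^-18
  A^-10 * (d^4) = A^-2 + 4*A^-6 + 6*A^-10 + 4*A^-14 + A^-18
Summing the groups: <K> = A^18 - 2*A^14 + 2*A^10 - 3*A^6 + 4*A^2 - 3*A^-2 + 3*A^-6 - 2*A^-10 + A^-14
Normalise by the writhe: (-A^3)^(-w) = (-A^3)^(2) = A^6, so f(A) = A^6 * <K> = A^24 - 2*A^20 + 2*A^16 - 3*A^12 + 4*A^8 - 3*A^4 + 3 - 2*A^-4 + A^-8.
Substitute A = t^(-1/4), i.e. A^e → t^(-e/4): V(t) = t^2 - 2*t + 3 - 3*t^-1 + 4*t^-2 - 3*t^-3 + 2*t^-4 - 2*t^-5 + t^-6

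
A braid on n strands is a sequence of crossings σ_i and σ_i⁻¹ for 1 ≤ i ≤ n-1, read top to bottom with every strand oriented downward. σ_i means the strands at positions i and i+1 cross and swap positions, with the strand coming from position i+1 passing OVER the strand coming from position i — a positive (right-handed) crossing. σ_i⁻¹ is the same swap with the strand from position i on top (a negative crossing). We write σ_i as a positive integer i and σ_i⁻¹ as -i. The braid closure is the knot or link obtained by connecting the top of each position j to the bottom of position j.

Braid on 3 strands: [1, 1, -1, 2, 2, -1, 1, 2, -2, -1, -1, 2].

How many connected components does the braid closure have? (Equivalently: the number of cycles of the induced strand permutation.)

Track the strand permutation on 3 strands, starting from identity.
  step 1: s1 swaps positions 1,2 -> [2 1 3]
  step 2: s1 swaps positions 1,2 -> [1 2 3]
  step 3: s1^-1 swaps positions 1,2 -> [2 1 3]
  step 4: s2 swaps positions 2,3 -> [2 3 1]
  step 5: s2 swaps positions 2,3 -> [2 1 3]
  step 6: s1^-1 swaps positions 1,2 -> [1 2 3]
  step 7: s1 swaps positions 1,2 -> [2 1 3]
  step 8: s2 swaps positions 2,3 -> [2 3 1]
  step 9: s2^-1 swaps positions 2,3 -> [2 1 3]
  step 10: s1^-1 swaps positions 1,2 -> [1 2 3]
  step 11: s1^-1 swaps positions 1,2 -> [2 1 3]
  step 12: s2 swaps positions 2,3 -> [2 3 1]
Final permutation (position -> original strand): [2 3 1]
Closure components = cycle count of this permutation = 1.

Answer: 1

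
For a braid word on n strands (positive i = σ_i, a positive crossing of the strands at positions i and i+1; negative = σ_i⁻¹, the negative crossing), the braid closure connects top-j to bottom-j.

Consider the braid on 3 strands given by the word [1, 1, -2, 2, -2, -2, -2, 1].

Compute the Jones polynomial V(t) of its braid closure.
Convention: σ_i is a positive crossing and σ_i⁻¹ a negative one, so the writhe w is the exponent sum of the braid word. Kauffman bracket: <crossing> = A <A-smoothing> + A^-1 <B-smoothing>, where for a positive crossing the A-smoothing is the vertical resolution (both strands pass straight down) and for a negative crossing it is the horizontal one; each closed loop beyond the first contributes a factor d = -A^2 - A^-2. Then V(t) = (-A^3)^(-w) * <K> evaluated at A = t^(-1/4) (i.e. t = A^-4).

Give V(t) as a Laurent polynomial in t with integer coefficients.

-t^3 + t^2 - t + 3 - t^-1 + t^-2 - t^-3

Derivation:
First cancel adjacent σ_i σ_i⁻¹ pairs (Reidemeister II — same braid, same closure): s1 s1 s2^-1 s2 s2^-1 s2^-1 s2^-1 s1 → s1 s1 s2^-1 s2^-1 s2^-1 s1.
Braid: s1 s1 s2^-1 s2^-1 s2^-1 s1 on 3 strands, 6 crossings.
Writhe w = (#positive) - (#negative) = 3 - 3 = 0.
State-sum expansion of <K>. There are 2^6 = 64 states.
Each crossing splits two ways (0=vertical, 1=horizontal). The state's weight is A^(#A-smoothings - #B-smoothings) * d^(loops - 1).
Tabulate the states by total A-exponent and number of loops L (A-exp: L × count):
  A^6: L=4 ×1
  A^4: L=3 ×6
  A^2: L=2 ×12, L=4 ×3
  A^0: L=1 ×9, L=3 ×10, L=5 ×1
  A^-2: L=2 ×12, L=4 ×3
  A^-4: L=3 ×6
  A^-6: L=4 ×1
Each group contributes A^e * Σ count * d^(L-1):
Powers of d = -A^2 - A^-2: d^2 = A^4 + 2 + A^-4; d^3 = -A^6 - 3*A^2 - 3*A^-2 - A^-6; d^4 = A^8 + 4*A^4 + 6 + 4*A^-4 + A^-8.
  A^6 * (d^3) = -A^12 - 3*A^8 - 3*A^4 - 1
  A^4 * (6*d^2) = 6*A^8 + 12*A^4 + 6
  A^2 * (12*d + 3*d^3) = -3*A^8 - 21*A^4 - 21 - 3*A^-4
  A^0 * (9 + 10*d^2 + d^4) = A^8 + 14*A^4 + 35 + 14*A^-4 + A^-8
  A^-2 * (12*d + 3*d^3) = -3*A^4 - 21 - 21*A^-4 - 3*A^-8
  A^-4 * (6*d^2) = 6 + 12*A^-4 + 6*A^-8
  A^-6 * (d^3) = -1 - 3*A^-4 - 3*A^-8 - A^-12
Summing the groups: <K> = -A^12 + A^8 - A^4 + 3 - A^-4 + A^-8 - A^-12
Normalise by the writhe: (-A^3)^(-w) = (-A^3)^(0) = 1, so f(A) = 1 * <K> = -A^12 + A^8 - A^4 + 3 - A^-4 + A^-8 - A^-12.
Substitute A = t^(-1/4), i.e. A^e → t^(-e/4): V(t) = -t^3 + t^2 - t + 3 - t^-1 + t^-2 - t^-3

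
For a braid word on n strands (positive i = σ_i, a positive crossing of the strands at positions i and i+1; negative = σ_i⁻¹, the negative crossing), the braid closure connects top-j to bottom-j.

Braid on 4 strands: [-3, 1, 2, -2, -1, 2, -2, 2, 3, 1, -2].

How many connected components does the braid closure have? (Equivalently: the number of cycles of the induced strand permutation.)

Track the strand permutation on 4 strands, starting from identity.
  step 1: s3^-1 swaps positions 3,4 -> [1 2 4 3]
  step 2: s1 swaps positions 1,2 -> [2 1 4 3]
  step 3: s2 swaps positions 2,3 -> [2 4 1 3]
  step 4: s2^-1 swaps positions 2,3 -> [2 1 4 3]
  step 5: s1^-1 swaps positions 1,2 -> [1 2 4 3]
  step 6: s2 swaps positions 2,3 -> [1 4 2 3]
  step 7: s2^-1 swaps positions 2,3 -> [1 2 4 3]
  step 8: s2 swaps positions 2,3 -> [1 4 2 3]
  step 9: s3 swaps positions 3,4 -> [1 4 3 2]
  step 10: s1 swaps positions 1,2 -> [4 1 3 2]
  step 11: s2^-1 swaps positions 2,3 -> [4 3 1 2]
Final permutation (position -> original strand): [4 3 1 2]
Closure components = cycle count of this permutation = 1.

Answer: 1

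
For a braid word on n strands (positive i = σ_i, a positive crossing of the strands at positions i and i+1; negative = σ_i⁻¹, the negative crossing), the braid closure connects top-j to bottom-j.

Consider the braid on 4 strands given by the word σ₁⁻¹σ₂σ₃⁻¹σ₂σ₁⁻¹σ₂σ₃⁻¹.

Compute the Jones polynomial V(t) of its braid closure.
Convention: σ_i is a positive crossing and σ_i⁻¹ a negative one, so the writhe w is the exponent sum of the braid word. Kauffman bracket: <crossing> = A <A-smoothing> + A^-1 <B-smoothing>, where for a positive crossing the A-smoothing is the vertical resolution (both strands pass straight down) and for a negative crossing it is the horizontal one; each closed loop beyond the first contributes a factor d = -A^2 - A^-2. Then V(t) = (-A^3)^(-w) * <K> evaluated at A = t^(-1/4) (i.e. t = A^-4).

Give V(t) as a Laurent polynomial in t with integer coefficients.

-t^3 + 3*t^2 - 3*t + 4 - 4*t^-1 + 3*t^-2 - 2*t^-3 + t^-4

Derivation:
Braid: s1^-1 s2 s3^-1 s2 s1^-1 s2 s3^-1 on 4 strands, 7 crossings.
Writhe w = (#positive) - (#negative) = 3 - 4 = -1.
Computing the Kauffman bracket via state sum. There are 2^7 = 128 states.
For each crossing: s=0 is the vertical smoothing, s=1 horizontal. Crossing k contributes A^(sign_k * (1 - 2*s_k)); loop factor d = -A^2 - A^-2.
Tabulate the states by total A-exponent and number of loops L (A-exp: L × count):
  A^7: L=4 ×1
  A^5: L=3 ×7
  A^3: L=2 ×19, L=4 ×2
  A^1: L=1 ×21, L=3 ×14
  A^-1: L=2 ×32, L=4 ×3
  A^-3: L=3 ×21
  A^-5: L=4 ×7
  A^-7: L=5 ×1
Each group contributes A^e * Σ count * d^(L-1):
Powers of d = -A^2 - A^-2: d^2 = A^4 + 2 + A^-4; d^3 = -A^6 - 3*A^2 - 3*A^-2 - A^-6; d^4 = A^8 + 4*A^4 + 6 + 4*A^-4 + A^-8.
  A^7 * (d^3) = -A^13 - 3*A^9 - 3*A^5 - A
  A^5 * (7*d^2) = 7*A^9 + 14*A^5 + 7*A
  A^3 * (19*d + 2*d^3) = -2*A^9 - 25*A^5 - 25*A - 2*A^-3
  A^1 * (21 + 14*d^2) = 14*A^5 + 49*A + 14*A^-3
  A^-1 * (32*d + 3*d^3) = -3*A^5 - 41*A - 41*A^-3 - 3*A^-7
  A^-3 * (21*d^2) = 21*A + 42*A^-3 + 21*A^-7
  A^-5 * (7*d^3) = -7*A - 21*A^-3 - 21*A^-7 - 7*A^-11
  A^-7 * (d^4) = A + 4*A^-3 + 6*A^-7 + 4*A^-11 + A^-15
Summing the groups: <K> = -A^13 + 2*A^9 - 3*A^5 + 4*A - 4*A^-3 + 3*A^-7 - 3*A^-11 + A^-15
Normalise by the writhe: (-A^3)^(-w) = (-A^3)^(1) = -A^3, so f(A) = -A^3 * <K> = A^16 - 2*A^12 + 3*A^8 - 4*A^4 + 4 - 3*A^-4 + 3*A^-8 - A^-12.
Substitute A = t^(-1/4), i.e. A^e → t^(-e/4): V(t) = -t^3 + 3*t^2 - 3*t + 4 - 4*t^-1 + 3*t^-2 - 2*t^-3 + t^-4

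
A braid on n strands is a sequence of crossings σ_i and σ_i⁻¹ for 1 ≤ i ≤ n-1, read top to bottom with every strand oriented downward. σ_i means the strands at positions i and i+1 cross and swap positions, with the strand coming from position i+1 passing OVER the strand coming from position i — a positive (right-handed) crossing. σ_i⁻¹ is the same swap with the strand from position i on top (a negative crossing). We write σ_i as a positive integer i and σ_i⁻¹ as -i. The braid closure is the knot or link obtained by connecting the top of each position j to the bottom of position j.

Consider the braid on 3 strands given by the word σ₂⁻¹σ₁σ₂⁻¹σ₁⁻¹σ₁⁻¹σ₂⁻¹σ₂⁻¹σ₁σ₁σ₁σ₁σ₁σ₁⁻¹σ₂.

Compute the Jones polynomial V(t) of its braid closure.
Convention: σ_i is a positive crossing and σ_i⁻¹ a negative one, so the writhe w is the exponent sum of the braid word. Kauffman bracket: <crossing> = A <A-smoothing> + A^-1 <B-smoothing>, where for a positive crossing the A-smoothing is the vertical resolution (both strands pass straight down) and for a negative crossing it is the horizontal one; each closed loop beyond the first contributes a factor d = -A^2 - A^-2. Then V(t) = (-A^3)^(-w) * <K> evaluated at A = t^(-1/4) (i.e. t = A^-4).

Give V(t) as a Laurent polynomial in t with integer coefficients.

-t^4 + t^3 - t^2 + 2*t - 1 + 2*t^-1 - t^-2 + t^-3 - t^-4

Derivation:
The presented braid s2^-1 s1 s2^-1 s1^-1 s1^-1 s2^-1 s2^-1 s1 s1 s1 s1 s1 s1^-1 s2 on 3 strands reduces by inverse Markov moves (closure unchanged at each step):
  Deconjugate: the word is γ·β·γ⁻¹ with γ = s2^-1 s1 (prefix) and γ⁻¹ = s1^-1 s2 (suffix); strip both.
Reduced to β = s2^-1 s1^-1 s1^-1 s2^-1 s2^-1 s1 s1 s1 s1 s1 on 3 strands, 10 crossings.
Compute on β:
Braid: s2^-1 s1^-1 s1^-1 s2^-1 s2^-1 s1 s1 s1 s1 s1 on 3 strands, 10 crossings.
Writhe w = (#positive) - (#negative) = 5 - 5 = 0.
State-sum expansion of <K>. There are 2^10 = 1024 states.
For each crossing: s=0 is the vertical smoothing, s=1 horizontal. Crossing k contributes A^(sign_k * (1 - 2*s_k)); loop factor d = -A^2 - A^-2.
Tabulate the states by total A-exponent and number of loops L (A-exp: L × count):
  A^10: L=4 ×1
  A^8: L=3 ×10
  A^6: L=2 ×29, L=4 ×16
  A^4: L=1 ×26, L=3 ×74, L=5 ×20
  A^2: L=2 ×90, L=4 ×105, L=6 ×15
  A^0: L=1 ×15, L=3 ×141, L=5 ×90, L=7 ×6
  A^-2: L=2 ×35, L=4 ×130, L=6 ×44, L=8 ×1
  A^-4: L=3 ×40, L=5 ×69, L=7 ×11
  A^-6: L=4 ×25, L=6 ×19, L=8 ×1
  A^-8: L=5 ×8, L=7 ×2
  A^-10: L=6 ×1
Each group contributes A^e * Σ count * d^(L-1):
Powers of d = -A^2 - A^-2: d^2 = A^4 + 2 + A^-4; d^3 = -A^6 - 3*A^2 - 3*A^-2 - A^-6; d^4 = A^8 + 4*A^4 + 6 + 4*A^-4 + A^-8; d^5 = -A^10 - 5*A^6 - 10*A^2 - 10*A^-2 - 5*A^-6 - A^-10; d^6 = A^12 + 6*A^8 + 15*A^4 + 20 + 15*A^-4 + 6*A^-8 + A^-12; d^7 = -A^14 - 7*A^10 - 21*A^6 - 35*A^2 - 35*A^-2 - 21*A^-6 - 7*A^-10 - A^-14.
  A^10 * (d^3) = -A^16 - 3*A^12 - 3*A^8 - A^4
  A^8 * (10*d^2) = 10*A^12 + 20*A^8 + 10*A^4
  A^6 * (29*d + 16*d^3) = -16*A^12 - 77*A^8 - 77*A^4 - 16
  A^4 * (26 + 74*d^2 + 20*d^4) = 20*A^12 + 154*A^8 + 294*A^4 + 154 + 20*A^-4
  A^2 * (90*d + 105*d^3 + 15*d^5) = -15*A^12 - 180*A^8 - 555*A^4 - 555 - 180*A^-4 - 15*A^-8
  A^0 * (15 + 141*d^2 + 90*d^4 + 6*d^6) = 6*A^12 + 126*A^8 + 591*A^4 + 957 + 591*A^-4 + 126*A^-8 + 6*A^-12
  A^-2 * (35*d + 130*d^3 + 44*d^5 + d^7) = -A^12 - 51*A^8 - 371*A^4 - 900 - 900*A^-4 - 371*A^-8 - 51*A^-12 - A^-16
  A^-4 * (40*d^2 + 69*d^4 + 11*d^6) = 11*A^8 + 135*A^4 + 481 + 714*A^-4 + 481*A^-8 + 135*A^-12 + 11*A^-16
  A^-6 * (25*d^3 + 19*d^5 + d^7) = -A^8 - 26*A^4 - 141 - 300*A^-4 - 300*A^-8 - 141*A^-12 - 26*A^-16 - A^-20
  A^-8 * (8*d^4 + 2*d^6) = 2*A^4 + 20 + 62*A^-4 + 88*A^-8 + 62*A^-12 + 20*A^-16 + 2*A^-20
  A^-10 * (d^5) = -1 - 5*A^-4 - 10*A^-8 - 10*A^-12 - 5*A^-16 - A^-20
Summing the groups: <K> = -A^16 + A^12 - A^8 + 2*A^4 - 1 + 2*A^-4 - A^-8 + A^-12 - A^-16
Normalise by the writhe: (-A^3)^(-w) = (-A^3)^(0) = 1, so f(A) = 1 * <K> = -A^16 + A^12 - A^8 + 2*A^4 - 1 + 2*A^-4 - A^-8 + A^-12 - A^-16.
Substitute A = t^(-1/4), i.e. A^e → t^(-e/4): V(t) = -t^4 + t^3 - t^2 + 2*t - 1 + 2*t^-1 - t^-2 + t^-3 - t^-4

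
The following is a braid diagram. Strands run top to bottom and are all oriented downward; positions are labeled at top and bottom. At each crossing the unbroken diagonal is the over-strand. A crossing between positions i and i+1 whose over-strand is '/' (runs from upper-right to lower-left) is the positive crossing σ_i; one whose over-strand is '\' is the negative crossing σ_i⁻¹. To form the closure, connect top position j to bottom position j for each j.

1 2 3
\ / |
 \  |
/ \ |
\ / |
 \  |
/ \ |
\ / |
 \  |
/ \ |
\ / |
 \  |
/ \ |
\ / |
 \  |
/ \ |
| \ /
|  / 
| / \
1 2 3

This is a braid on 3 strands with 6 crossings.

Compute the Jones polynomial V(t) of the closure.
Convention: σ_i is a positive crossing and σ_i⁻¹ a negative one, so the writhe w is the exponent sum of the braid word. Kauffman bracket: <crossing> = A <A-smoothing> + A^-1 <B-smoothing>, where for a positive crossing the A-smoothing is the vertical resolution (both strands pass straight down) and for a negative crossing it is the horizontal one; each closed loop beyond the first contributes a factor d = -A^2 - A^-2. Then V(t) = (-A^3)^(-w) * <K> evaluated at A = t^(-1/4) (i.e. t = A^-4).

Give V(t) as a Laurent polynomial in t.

t^-2 + t^-4 - t^-5 + t^-6 - t^-7

Derivation:
Reading the diagram top to bottom ('/'-over between positions i,i+1 = s_i, '\'-over = s_i^-1): braid word = s1^-1 s1^-1 s1^-1 s1^-1 s1^-1 s2.
The presented braid s1^-1 s1^-1 s1^-1 s1^-1 s1^-1 s2 on 3 strands reduces by inverse Markov moves (closure unchanged at each step):
  Destabilize: the word has the form β·s2 where s2 occurs only as the final letter (β ∈ B_2); drop it and the last strand → 2 strands.
Reduced to β = s1^-1 s1^-1 s1^-1 s1^-1 s1^-1 on 2 strands, 5 crossings.
Compute on β:
Braid: s1^-1 s1^-1 s1^-1 s1^-1 s1^-1 on 2 strands, 5 crossings.
Writhe w = (#positive) - (#negative) = 0 - 5 = -5.
Enumerate smoothing states for the bracket polynomial. There are 2^5 = 32 states.
For each crossing: s=0 is the vertical smoothing, s=1 horizontal. Crossing k contributes A^(sign_k * (1 - 2*s_k)); loop factor d = -A^2 - A^-2.
  state 00000: A-exp=-5, loops=2, term = A^-5 * d^1
  state 00001: A-exp=-3, loops=1, term = A^-3 * d^0
  state 00010: A-exp=-3, loops=1, term = A^-3 * d^0
  state 00011: A-exp=-1, loops=2, term = A^-1 * d^1
  state 00100: A-exp=-3, loops=1, term = A^-3 * d^0
  state 00101: A-exp=-1, loops=2, term = A^-1 * d^1
  state 00110: A-exp=-1, loops=2, term = A^-1 * d^1
  state 00111: A-exp=+1, loops=3, term = A^1 * d^2
  state 01000: A-exp=-3, loops=1, term = A^-3 * d^0
  state 01001: A-exp=-1, loops=2, term = A^-1 * d^1
  state 01010: A-exp=-1, loops=2, term = A^-1 * d^1
  state 01011: A-exp=+1, loops=3, term = A^1 * d^2
  state 01100: A-exp=-1, loops=2, term = A^-1 * d^1
  state 01101: A-exp=+1, loops=3, term = A^1 * d^2
  state 01110: A-exp=+1, loops=3, term = A^1 * d^2
  state 01111: A-exp=+3, loops=4, term = A^3 * d^3
  state 10000: A-exp=-3, loops=1, term = A^-3 * d^0
  state 10001: A-exp=-1, loops=2, term = A^-1 * d^1
  state 10010: A-exp=-1, loops=2, term = A^-1 * d^1
  state 10011: A-exp=+1, loops=3, term = A^1 * d^2
  state 10100: A-exp=-1, loops=2, term = A^-1 * d^1
  state 10101: A-exp=+1, loops=3, term = A^1 * d^2
  state 10110: A-exp=+1, loops=3, term = A^1 * d^2
  state 10111: A-exp=+3, loops=4, term = A^3 * d^3
  state 11000: A-exp=-1, loops=2, term = A^-1 * d^1
  state 11001: A-exp=+1, loops=3, term = A^1 * d^2
  state 11010: A-exp=+1, loops=3, term = A^1 * d^2
  state 11011: A-exp=+3, loops=4, term = A^3 * d^3
  state 11100: A-exp=+1, loops=3, term = A^1 * d^2
  state 11101: A-exp=+3, loops=4, term = A^3 * d^3
  state 11110: A-exp=+3, loops=4, term = A^3 * d^3
  state 11111: A-exp=+5, loops=5, term = A^5 * d^4
Collect the terms by A-exponent (count of states per loop number):
Powers of d = -A^2 - A^-2: d^2 = A^4 + 2 + A^-4; d^3 = -A^6 - 3*A^2 - 3*A^-2 - A^-6; d^4 = A^8 + 4*A^4 + 6 + 4*A^-4 + A^-8.
  A^5 * (d^4) = A^13 + 4*A^9 + 6*A^5 + 4*A + A^-3
  A^3 * (5*d^3) = -5*A^9 - 15*A^5 - 15*A - 5*A^-3
  A^1 * (10*d^2) = 10*A^5 + 20*A + 10*A^-3
  A^-1 * (10*d) = -10*A - 10*A^-3
  A^-3 * (5) = 5*A^-3
  A^-5 * (d) = -A^-3 - A^-7
Summing the groups: <K> = A^13 - A^9 + A^5 - A - A^-7
Normalise by the writhe: (-A^3)^(-w) = (-A^3)^(5) = -A^15, so f(A) = -A^15 * <K> = -A^28 + A^24 - A^20 + A^16 + A^8.
Substitute A = t^(-1/4), i.e. A^e → t^(-e/4): V(t) = t^-2 + t^-4 - t^-5 + t^-6 - t^-7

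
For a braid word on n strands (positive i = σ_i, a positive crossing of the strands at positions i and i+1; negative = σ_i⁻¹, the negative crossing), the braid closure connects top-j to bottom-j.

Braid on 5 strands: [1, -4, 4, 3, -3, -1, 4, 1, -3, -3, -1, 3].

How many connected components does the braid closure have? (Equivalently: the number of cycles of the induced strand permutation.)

3

Derivation:
Track the strand permutation on 5 strands, starting from identity.
  step 1: s1 swaps positions 1,2 -> [2 1 3 4 5]
  step 2: s4^-1 swaps positions 4,5 -> [2 1 3 5 4]
  step 3: s4 swaps positions 4,5 -> [2 1 3 4 5]
  step 4: s3 swaps positions 3,4 -> [2 1 4 3 5]
  step 5: s3^-1 swaps positions 3,4 -> [2 1 3 4 5]
  step 6: s1^-1 swaps positions 1,2 -> [1 2 3 4 5]
  step 7: s4 swaps positions 4,5 -> [1 2 3 5 4]
  step 8: s1 swaps positions 1,2 -> [2 1 3 5 4]
  step 9: s3^-1 swaps positions 3,4 -> [2 1 5 3 4]
  step 10: s3^-1 swaps positions 3,4 -> [2 1 3 5 4]
  step 11: s1^-1 swaps positions 1,2 -> [1 2 3 5 4]
  step 12: s3 swaps positions 3,4 -> [1 2 5 3 4]
Final permutation (position -> original strand): [1 2 5 3 4]
Closure components = cycle count of this permutation = 3.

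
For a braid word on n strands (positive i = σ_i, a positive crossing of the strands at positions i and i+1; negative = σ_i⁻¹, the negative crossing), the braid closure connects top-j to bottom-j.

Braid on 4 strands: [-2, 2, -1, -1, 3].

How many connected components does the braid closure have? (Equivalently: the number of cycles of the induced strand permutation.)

3

Derivation:
Track the strand permutation on 4 strands, starting from identity.
  step 1: s2^-1 swaps positions 2,3 -> [1 3 2 4]
  step 2: s2 swaps positions 2,3 -> [1 2 3 4]
  step 3: s1^-1 swaps positions 1,2 -> [2 1 3 4]
  step 4: s1^-1 swaps positions 1,2 -> [1 2 3 4]
  step 5: s3 swaps positions 3,4 -> [1 2 4 3]
Final permutation (position -> original strand): [1 2 4 3]
Closure components = cycle count of this permutation = 3.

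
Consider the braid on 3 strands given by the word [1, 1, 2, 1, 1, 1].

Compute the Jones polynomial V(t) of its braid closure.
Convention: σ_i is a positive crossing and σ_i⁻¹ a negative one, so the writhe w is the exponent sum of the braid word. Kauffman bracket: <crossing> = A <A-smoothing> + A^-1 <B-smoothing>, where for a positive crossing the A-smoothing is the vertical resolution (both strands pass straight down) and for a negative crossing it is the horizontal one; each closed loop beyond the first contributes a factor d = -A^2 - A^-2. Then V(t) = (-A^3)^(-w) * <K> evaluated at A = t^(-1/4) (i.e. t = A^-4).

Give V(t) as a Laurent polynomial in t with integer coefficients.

Braid: s1 s1 s2 s1 s1 s1 on 3 strands, 6 crossings.
Writhe w = (#positive) - (#negative) = 6 - 0 = 6.
Computing the Kauffman bracket via state sum. There are 2^6 = 64 states.
For each crossing: s=0 is the vertical smoothing, s=1 horizontal. Crossing k contributes A^(sign_k * (1 - 2*s_k)); loop factor d = -A^2 - A^-2.
Tabulate the states by total A-exponent and number of loops L (A-exp: L × count):
  A^6: L=3 ×1
  A^4: L=2 ×6
  A^2: L=1 ×5, L=3 ×10
  A^0: L=2 ×10, L=4 ×10
  A^-2: L=3 ×10, L=5 ×5
  A^-4: L=4 ×5, L=6 ×1
  A^-6: L=5 ×1
Each group contributes A^e * Σ count * d^(L-1):
Powers of d = -A^2 - A^-2: d^2 = A^4 + 2 + A^-4; d^3 = -A^6 - 3*A^2 - 3*A^-2 - A^-6; d^4 = A^8 + 4*A^4 + 6 + 4*A^-4 + A^-8; d^5 = -A^10 - 5*A^6 - 10*A^2 - 10*A^-2 - 5*A^-6 - A^-10.
  A^6 * (d^2) = A^10 + 2*A^6 + A^2
  A^4 * (6*d) = -6*A^6 - 6*A^2
  A^2 * (5 + 10*d^2) = 10*A^6 + 25*A^2 + 10*A^-2
  A^0 * (10*d + 10*d^3) = -10*A^6 - 40*A^2 - 40*A^-2 - 10*A^-6
  A^-2 * (10*d^2 + 5*d^4) = 5*A^6 + 30*A^2 + 50*A^-2 + 30*A^-6 + 5*A^-10
  A^-4 * (5*d^3 + d^5) = -A^6 - 10*A^2 - 25*A^-2 - 25*A^-6 - 10*A^-10 - A^-14
  A^-6 * (d^4) = A^2 + 4*A^-2 + 6*A^-6 + 4*A^-10 + A^-14
Summing the groups: <K> = A^10 + A^2 - A^-2 + A^-6 - A^-10
Normalise by the writhe: (-A^3)^(-w) = (-A^3)^(-6) = A^-18, so f(A) = A^-18 * <K> = A^-8 + A^-16 - A^-20 + A^-24 - A^-28.
Substitute A = t^(-1/4), i.e. A^e → t^(-e/4): V(t) = -t^7 + t^6 - t^5 + t^4 + t^2

Answer: -t^7 + t^6 - t^5 + t^4 + t^2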